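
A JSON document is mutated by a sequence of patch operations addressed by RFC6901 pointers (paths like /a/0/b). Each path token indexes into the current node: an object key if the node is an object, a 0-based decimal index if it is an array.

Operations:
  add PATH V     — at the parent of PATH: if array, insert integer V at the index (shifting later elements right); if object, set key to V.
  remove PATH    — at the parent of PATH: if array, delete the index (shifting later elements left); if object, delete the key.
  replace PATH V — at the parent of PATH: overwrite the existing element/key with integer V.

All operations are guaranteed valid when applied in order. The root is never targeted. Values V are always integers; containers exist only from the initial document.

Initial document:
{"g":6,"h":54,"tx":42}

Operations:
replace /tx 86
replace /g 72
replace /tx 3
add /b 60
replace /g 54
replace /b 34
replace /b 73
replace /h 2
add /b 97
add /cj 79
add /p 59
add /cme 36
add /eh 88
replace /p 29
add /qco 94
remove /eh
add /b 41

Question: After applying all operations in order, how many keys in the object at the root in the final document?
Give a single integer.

After op 1 (replace /tx 86): {"g":6,"h":54,"tx":86}
After op 2 (replace /g 72): {"g":72,"h":54,"tx":86}
After op 3 (replace /tx 3): {"g":72,"h":54,"tx":3}
After op 4 (add /b 60): {"b":60,"g":72,"h":54,"tx":3}
After op 5 (replace /g 54): {"b":60,"g":54,"h":54,"tx":3}
After op 6 (replace /b 34): {"b":34,"g":54,"h":54,"tx":3}
After op 7 (replace /b 73): {"b":73,"g":54,"h":54,"tx":3}
After op 8 (replace /h 2): {"b":73,"g":54,"h":2,"tx":3}
After op 9 (add /b 97): {"b":97,"g":54,"h":2,"tx":3}
After op 10 (add /cj 79): {"b":97,"cj":79,"g":54,"h":2,"tx":3}
After op 11 (add /p 59): {"b":97,"cj":79,"g":54,"h":2,"p":59,"tx":3}
After op 12 (add /cme 36): {"b":97,"cj":79,"cme":36,"g":54,"h":2,"p":59,"tx":3}
After op 13 (add /eh 88): {"b":97,"cj":79,"cme":36,"eh":88,"g":54,"h":2,"p":59,"tx":3}
After op 14 (replace /p 29): {"b":97,"cj":79,"cme":36,"eh":88,"g":54,"h":2,"p":29,"tx":3}
After op 15 (add /qco 94): {"b":97,"cj":79,"cme":36,"eh":88,"g":54,"h":2,"p":29,"qco":94,"tx":3}
After op 16 (remove /eh): {"b":97,"cj":79,"cme":36,"g":54,"h":2,"p":29,"qco":94,"tx":3}
After op 17 (add /b 41): {"b":41,"cj":79,"cme":36,"g":54,"h":2,"p":29,"qco":94,"tx":3}
Size at the root: 8

Answer: 8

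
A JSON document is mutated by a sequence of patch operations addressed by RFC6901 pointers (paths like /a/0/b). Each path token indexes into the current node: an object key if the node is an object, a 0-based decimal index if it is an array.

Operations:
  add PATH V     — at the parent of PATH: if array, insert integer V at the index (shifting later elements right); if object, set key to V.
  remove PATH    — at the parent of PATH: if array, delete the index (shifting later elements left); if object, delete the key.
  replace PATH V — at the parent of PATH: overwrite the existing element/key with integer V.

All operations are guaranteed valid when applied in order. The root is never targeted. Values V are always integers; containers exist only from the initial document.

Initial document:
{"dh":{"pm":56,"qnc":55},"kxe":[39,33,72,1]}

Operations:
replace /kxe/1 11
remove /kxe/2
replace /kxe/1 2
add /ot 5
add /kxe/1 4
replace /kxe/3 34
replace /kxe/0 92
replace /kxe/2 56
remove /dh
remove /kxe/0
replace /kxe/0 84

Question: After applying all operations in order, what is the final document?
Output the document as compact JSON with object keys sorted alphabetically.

After op 1 (replace /kxe/1 11): {"dh":{"pm":56,"qnc":55},"kxe":[39,11,72,1]}
After op 2 (remove /kxe/2): {"dh":{"pm":56,"qnc":55},"kxe":[39,11,1]}
After op 3 (replace /kxe/1 2): {"dh":{"pm":56,"qnc":55},"kxe":[39,2,1]}
After op 4 (add /ot 5): {"dh":{"pm":56,"qnc":55},"kxe":[39,2,1],"ot":5}
After op 5 (add /kxe/1 4): {"dh":{"pm":56,"qnc":55},"kxe":[39,4,2,1],"ot":5}
After op 6 (replace /kxe/3 34): {"dh":{"pm":56,"qnc":55},"kxe":[39,4,2,34],"ot":5}
After op 7 (replace /kxe/0 92): {"dh":{"pm":56,"qnc":55},"kxe":[92,4,2,34],"ot":5}
After op 8 (replace /kxe/2 56): {"dh":{"pm":56,"qnc":55},"kxe":[92,4,56,34],"ot":5}
After op 9 (remove /dh): {"kxe":[92,4,56,34],"ot":5}
After op 10 (remove /kxe/0): {"kxe":[4,56,34],"ot":5}
After op 11 (replace /kxe/0 84): {"kxe":[84,56,34],"ot":5}

Answer: {"kxe":[84,56,34],"ot":5}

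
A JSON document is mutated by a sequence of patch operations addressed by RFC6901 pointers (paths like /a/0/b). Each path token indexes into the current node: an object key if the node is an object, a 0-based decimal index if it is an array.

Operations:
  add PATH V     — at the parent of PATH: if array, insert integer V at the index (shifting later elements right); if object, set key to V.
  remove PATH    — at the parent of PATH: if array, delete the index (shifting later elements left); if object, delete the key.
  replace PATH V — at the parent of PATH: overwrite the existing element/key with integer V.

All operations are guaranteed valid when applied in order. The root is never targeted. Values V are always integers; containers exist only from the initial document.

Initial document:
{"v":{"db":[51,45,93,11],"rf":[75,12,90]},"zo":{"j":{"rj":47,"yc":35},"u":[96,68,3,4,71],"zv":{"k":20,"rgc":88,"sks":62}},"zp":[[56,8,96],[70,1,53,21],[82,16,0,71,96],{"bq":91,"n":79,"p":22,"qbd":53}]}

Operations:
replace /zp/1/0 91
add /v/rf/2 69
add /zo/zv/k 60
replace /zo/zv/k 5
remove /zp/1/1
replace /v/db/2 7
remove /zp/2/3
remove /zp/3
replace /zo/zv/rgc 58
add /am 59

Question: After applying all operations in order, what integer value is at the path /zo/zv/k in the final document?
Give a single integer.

Answer: 5

Derivation:
After op 1 (replace /zp/1/0 91): {"v":{"db":[51,45,93,11],"rf":[75,12,90]},"zo":{"j":{"rj":47,"yc":35},"u":[96,68,3,4,71],"zv":{"k":20,"rgc":88,"sks":62}},"zp":[[56,8,96],[91,1,53,21],[82,16,0,71,96],{"bq":91,"n":79,"p":22,"qbd":53}]}
After op 2 (add /v/rf/2 69): {"v":{"db":[51,45,93,11],"rf":[75,12,69,90]},"zo":{"j":{"rj":47,"yc":35},"u":[96,68,3,4,71],"zv":{"k":20,"rgc":88,"sks":62}},"zp":[[56,8,96],[91,1,53,21],[82,16,0,71,96],{"bq":91,"n":79,"p":22,"qbd":53}]}
After op 3 (add /zo/zv/k 60): {"v":{"db":[51,45,93,11],"rf":[75,12,69,90]},"zo":{"j":{"rj":47,"yc":35},"u":[96,68,3,4,71],"zv":{"k":60,"rgc":88,"sks":62}},"zp":[[56,8,96],[91,1,53,21],[82,16,0,71,96],{"bq":91,"n":79,"p":22,"qbd":53}]}
After op 4 (replace /zo/zv/k 5): {"v":{"db":[51,45,93,11],"rf":[75,12,69,90]},"zo":{"j":{"rj":47,"yc":35},"u":[96,68,3,4,71],"zv":{"k":5,"rgc":88,"sks":62}},"zp":[[56,8,96],[91,1,53,21],[82,16,0,71,96],{"bq":91,"n":79,"p":22,"qbd":53}]}
After op 5 (remove /zp/1/1): {"v":{"db":[51,45,93,11],"rf":[75,12,69,90]},"zo":{"j":{"rj":47,"yc":35},"u":[96,68,3,4,71],"zv":{"k":5,"rgc":88,"sks":62}},"zp":[[56,8,96],[91,53,21],[82,16,0,71,96],{"bq":91,"n":79,"p":22,"qbd":53}]}
After op 6 (replace /v/db/2 7): {"v":{"db":[51,45,7,11],"rf":[75,12,69,90]},"zo":{"j":{"rj":47,"yc":35},"u":[96,68,3,4,71],"zv":{"k":5,"rgc":88,"sks":62}},"zp":[[56,8,96],[91,53,21],[82,16,0,71,96],{"bq":91,"n":79,"p":22,"qbd":53}]}
After op 7 (remove /zp/2/3): {"v":{"db":[51,45,7,11],"rf":[75,12,69,90]},"zo":{"j":{"rj":47,"yc":35},"u":[96,68,3,4,71],"zv":{"k":5,"rgc":88,"sks":62}},"zp":[[56,8,96],[91,53,21],[82,16,0,96],{"bq":91,"n":79,"p":22,"qbd":53}]}
After op 8 (remove /zp/3): {"v":{"db":[51,45,7,11],"rf":[75,12,69,90]},"zo":{"j":{"rj":47,"yc":35},"u":[96,68,3,4,71],"zv":{"k":5,"rgc":88,"sks":62}},"zp":[[56,8,96],[91,53,21],[82,16,0,96]]}
After op 9 (replace /zo/zv/rgc 58): {"v":{"db":[51,45,7,11],"rf":[75,12,69,90]},"zo":{"j":{"rj":47,"yc":35},"u":[96,68,3,4,71],"zv":{"k":5,"rgc":58,"sks":62}},"zp":[[56,8,96],[91,53,21],[82,16,0,96]]}
After op 10 (add /am 59): {"am":59,"v":{"db":[51,45,7,11],"rf":[75,12,69,90]},"zo":{"j":{"rj":47,"yc":35},"u":[96,68,3,4,71],"zv":{"k":5,"rgc":58,"sks":62}},"zp":[[56,8,96],[91,53,21],[82,16,0,96]]}
Value at /zo/zv/k: 5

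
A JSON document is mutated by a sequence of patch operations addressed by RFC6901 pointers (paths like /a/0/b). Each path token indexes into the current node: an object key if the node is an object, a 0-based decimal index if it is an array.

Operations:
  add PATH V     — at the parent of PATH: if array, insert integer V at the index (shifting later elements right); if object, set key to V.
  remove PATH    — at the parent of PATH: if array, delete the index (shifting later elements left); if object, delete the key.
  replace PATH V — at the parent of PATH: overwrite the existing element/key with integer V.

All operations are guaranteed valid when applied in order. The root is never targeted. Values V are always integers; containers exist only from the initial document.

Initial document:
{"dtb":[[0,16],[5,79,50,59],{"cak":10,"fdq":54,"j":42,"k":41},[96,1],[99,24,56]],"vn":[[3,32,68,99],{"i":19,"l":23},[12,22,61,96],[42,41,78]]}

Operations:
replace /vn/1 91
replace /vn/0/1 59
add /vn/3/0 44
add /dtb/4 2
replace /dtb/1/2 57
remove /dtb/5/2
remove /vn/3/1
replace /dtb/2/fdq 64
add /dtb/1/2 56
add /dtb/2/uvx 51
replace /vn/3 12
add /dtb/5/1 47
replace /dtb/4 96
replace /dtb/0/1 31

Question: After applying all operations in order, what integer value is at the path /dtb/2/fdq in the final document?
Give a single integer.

Answer: 64

Derivation:
After op 1 (replace /vn/1 91): {"dtb":[[0,16],[5,79,50,59],{"cak":10,"fdq":54,"j":42,"k":41},[96,1],[99,24,56]],"vn":[[3,32,68,99],91,[12,22,61,96],[42,41,78]]}
After op 2 (replace /vn/0/1 59): {"dtb":[[0,16],[5,79,50,59],{"cak":10,"fdq":54,"j":42,"k":41},[96,1],[99,24,56]],"vn":[[3,59,68,99],91,[12,22,61,96],[42,41,78]]}
After op 3 (add /vn/3/0 44): {"dtb":[[0,16],[5,79,50,59],{"cak":10,"fdq":54,"j":42,"k":41},[96,1],[99,24,56]],"vn":[[3,59,68,99],91,[12,22,61,96],[44,42,41,78]]}
After op 4 (add /dtb/4 2): {"dtb":[[0,16],[5,79,50,59],{"cak":10,"fdq":54,"j":42,"k":41},[96,1],2,[99,24,56]],"vn":[[3,59,68,99],91,[12,22,61,96],[44,42,41,78]]}
After op 5 (replace /dtb/1/2 57): {"dtb":[[0,16],[5,79,57,59],{"cak":10,"fdq":54,"j":42,"k":41},[96,1],2,[99,24,56]],"vn":[[3,59,68,99],91,[12,22,61,96],[44,42,41,78]]}
After op 6 (remove /dtb/5/2): {"dtb":[[0,16],[5,79,57,59],{"cak":10,"fdq":54,"j":42,"k":41},[96,1],2,[99,24]],"vn":[[3,59,68,99],91,[12,22,61,96],[44,42,41,78]]}
After op 7 (remove /vn/3/1): {"dtb":[[0,16],[5,79,57,59],{"cak":10,"fdq":54,"j":42,"k":41},[96,1],2,[99,24]],"vn":[[3,59,68,99],91,[12,22,61,96],[44,41,78]]}
After op 8 (replace /dtb/2/fdq 64): {"dtb":[[0,16],[5,79,57,59],{"cak":10,"fdq":64,"j":42,"k":41},[96,1],2,[99,24]],"vn":[[3,59,68,99],91,[12,22,61,96],[44,41,78]]}
After op 9 (add /dtb/1/2 56): {"dtb":[[0,16],[5,79,56,57,59],{"cak":10,"fdq":64,"j":42,"k":41},[96,1],2,[99,24]],"vn":[[3,59,68,99],91,[12,22,61,96],[44,41,78]]}
After op 10 (add /dtb/2/uvx 51): {"dtb":[[0,16],[5,79,56,57,59],{"cak":10,"fdq":64,"j":42,"k":41,"uvx":51},[96,1],2,[99,24]],"vn":[[3,59,68,99],91,[12,22,61,96],[44,41,78]]}
After op 11 (replace /vn/3 12): {"dtb":[[0,16],[5,79,56,57,59],{"cak":10,"fdq":64,"j":42,"k":41,"uvx":51},[96,1],2,[99,24]],"vn":[[3,59,68,99],91,[12,22,61,96],12]}
After op 12 (add /dtb/5/1 47): {"dtb":[[0,16],[5,79,56,57,59],{"cak":10,"fdq":64,"j":42,"k":41,"uvx":51},[96,1],2,[99,47,24]],"vn":[[3,59,68,99],91,[12,22,61,96],12]}
After op 13 (replace /dtb/4 96): {"dtb":[[0,16],[5,79,56,57,59],{"cak":10,"fdq":64,"j":42,"k":41,"uvx":51},[96,1],96,[99,47,24]],"vn":[[3,59,68,99],91,[12,22,61,96],12]}
After op 14 (replace /dtb/0/1 31): {"dtb":[[0,31],[5,79,56,57,59],{"cak":10,"fdq":64,"j":42,"k":41,"uvx":51},[96,1],96,[99,47,24]],"vn":[[3,59,68,99],91,[12,22,61,96],12]}
Value at /dtb/2/fdq: 64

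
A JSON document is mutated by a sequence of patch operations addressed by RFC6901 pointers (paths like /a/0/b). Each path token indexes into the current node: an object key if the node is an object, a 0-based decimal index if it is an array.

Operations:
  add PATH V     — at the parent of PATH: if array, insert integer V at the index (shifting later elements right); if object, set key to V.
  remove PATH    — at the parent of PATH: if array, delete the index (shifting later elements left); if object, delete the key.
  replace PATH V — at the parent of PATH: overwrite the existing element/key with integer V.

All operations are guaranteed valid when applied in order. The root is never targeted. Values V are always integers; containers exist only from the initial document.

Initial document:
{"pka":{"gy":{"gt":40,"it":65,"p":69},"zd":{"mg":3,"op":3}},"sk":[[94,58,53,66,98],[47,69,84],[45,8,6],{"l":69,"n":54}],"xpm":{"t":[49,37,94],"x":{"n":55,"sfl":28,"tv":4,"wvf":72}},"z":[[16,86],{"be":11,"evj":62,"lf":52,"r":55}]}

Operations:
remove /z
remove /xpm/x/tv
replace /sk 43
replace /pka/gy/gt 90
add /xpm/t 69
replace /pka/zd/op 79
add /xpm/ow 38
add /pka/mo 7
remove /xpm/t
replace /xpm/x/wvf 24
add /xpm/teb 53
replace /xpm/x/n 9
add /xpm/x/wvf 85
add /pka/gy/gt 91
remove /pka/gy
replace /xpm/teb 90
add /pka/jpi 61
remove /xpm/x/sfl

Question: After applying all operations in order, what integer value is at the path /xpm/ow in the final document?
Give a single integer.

After op 1 (remove /z): {"pka":{"gy":{"gt":40,"it":65,"p":69},"zd":{"mg":3,"op":3}},"sk":[[94,58,53,66,98],[47,69,84],[45,8,6],{"l":69,"n":54}],"xpm":{"t":[49,37,94],"x":{"n":55,"sfl":28,"tv":4,"wvf":72}}}
After op 2 (remove /xpm/x/tv): {"pka":{"gy":{"gt":40,"it":65,"p":69},"zd":{"mg":3,"op":3}},"sk":[[94,58,53,66,98],[47,69,84],[45,8,6],{"l":69,"n":54}],"xpm":{"t":[49,37,94],"x":{"n":55,"sfl":28,"wvf":72}}}
After op 3 (replace /sk 43): {"pka":{"gy":{"gt":40,"it":65,"p":69},"zd":{"mg":3,"op":3}},"sk":43,"xpm":{"t":[49,37,94],"x":{"n":55,"sfl":28,"wvf":72}}}
After op 4 (replace /pka/gy/gt 90): {"pka":{"gy":{"gt":90,"it":65,"p":69},"zd":{"mg":3,"op":3}},"sk":43,"xpm":{"t":[49,37,94],"x":{"n":55,"sfl":28,"wvf":72}}}
After op 5 (add /xpm/t 69): {"pka":{"gy":{"gt":90,"it":65,"p":69},"zd":{"mg":3,"op":3}},"sk":43,"xpm":{"t":69,"x":{"n":55,"sfl":28,"wvf":72}}}
After op 6 (replace /pka/zd/op 79): {"pka":{"gy":{"gt":90,"it":65,"p":69},"zd":{"mg":3,"op":79}},"sk":43,"xpm":{"t":69,"x":{"n":55,"sfl":28,"wvf":72}}}
After op 7 (add /xpm/ow 38): {"pka":{"gy":{"gt":90,"it":65,"p":69},"zd":{"mg":3,"op":79}},"sk":43,"xpm":{"ow":38,"t":69,"x":{"n":55,"sfl":28,"wvf":72}}}
After op 8 (add /pka/mo 7): {"pka":{"gy":{"gt":90,"it":65,"p":69},"mo":7,"zd":{"mg":3,"op":79}},"sk":43,"xpm":{"ow":38,"t":69,"x":{"n":55,"sfl":28,"wvf":72}}}
After op 9 (remove /xpm/t): {"pka":{"gy":{"gt":90,"it":65,"p":69},"mo":7,"zd":{"mg":3,"op":79}},"sk":43,"xpm":{"ow":38,"x":{"n":55,"sfl":28,"wvf":72}}}
After op 10 (replace /xpm/x/wvf 24): {"pka":{"gy":{"gt":90,"it":65,"p":69},"mo":7,"zd":{"mg":3,"op":79}},"sk":43,"xpm":{"ow":38,"x":{"n":55,"sfl":28,"wvf":24}}}
After op 11 (add /xpm/teb 53): {"pka":{"gy":{"gt":90,"it":65,"p":69},"mo":7,"zd":{"mg":3,"op":79}},"sk":43,"xpm":{"ow":38,"teb":53,"x":{"n":55,"sfl":28,"wvf":24}}}
After op 12 (replace /xpm/x/n 9): {"pka":{"gy":{"gt":90,"it":65,"p":69},"mo":7,"zd":{"mg":3,"op":79}},"sk":43,"xpm":{"ow":38,"teb":53,"x":{"n":9,"sfl":28,"wvf":24}}}
After op 13 (add /xpm/x/wvf 85): {"pka":{"gy":{"gt":90,"it":65,"p":69},"mo":7,"zd":{"mg":3,"op":79}},"sk":43,"xpm":{"ow":38,"teb":53,"x":{"n":9,"sfl":28,"wvf":85}}}
After op 14 (add /pka/gy/gt 91): {"pka":{"gy":{"gt":91,"it":65,"p":69},"mo":7,"zd":{"mg":3,"op":79}},"sk":43,"xpm":{"ow":38,"teb":53,"x":{"n":9,"sfl":28,"wvf":85}}}
After op 15 (remove /pka/gy): {"pka":{"mo":7,"zd":{"mg":3,"op":79}},"sk":43,"xpm":{"ow":38,"teb":53,"x":{"n":9,"sfl":28,"wvf":85}}}
After op 16 (replace /xpm/teb 90): {"pka":{"mo":7,"zd":{"mg":3,"op":79}},"sk":43,"xpm":{"ow":38,"teb":90,"x":{"n":9,"sfl":28,"wvf":85}}}
After op 17 (add /pka/jpi 61): {"pka":{"jpi":61,"mo":7,"zd":{"mg":3,"op":79}},"sk":43,"xpm":{"ow":38,"teb":90,"x":{"n":9,"sfl":28,"wvf":85}}}
After op 18 (remove /xpm/x/sfl): {"pka":{"jpi":61,"mo":7,"zd":{"mg":3,"op":79}},"sk":43,"xpm":{"ow":38,"teb":90,"x":{"n":9,"wvf":85}}}
Value at /xpm/ow: 38

Answer: 38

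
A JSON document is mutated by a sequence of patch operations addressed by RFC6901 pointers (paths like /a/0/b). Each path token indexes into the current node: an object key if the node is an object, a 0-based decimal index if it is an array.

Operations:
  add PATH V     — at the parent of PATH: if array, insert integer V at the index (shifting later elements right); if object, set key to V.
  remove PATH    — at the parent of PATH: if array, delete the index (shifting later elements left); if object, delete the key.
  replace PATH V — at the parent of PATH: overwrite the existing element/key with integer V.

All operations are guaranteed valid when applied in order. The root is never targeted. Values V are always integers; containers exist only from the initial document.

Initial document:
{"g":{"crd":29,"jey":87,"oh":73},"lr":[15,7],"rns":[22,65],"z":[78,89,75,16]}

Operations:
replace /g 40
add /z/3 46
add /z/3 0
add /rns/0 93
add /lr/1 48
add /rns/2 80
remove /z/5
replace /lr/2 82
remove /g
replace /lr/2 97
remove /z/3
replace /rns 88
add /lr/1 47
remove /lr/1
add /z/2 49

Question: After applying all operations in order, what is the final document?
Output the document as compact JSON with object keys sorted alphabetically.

After op 1 (replace /g 40): {"g":40,"lr":[15,7],"rns":[22,65],"z":[78,89,75,16]}
After op 2 (add /z/3 46): {"g":40,"lr":[15,7],"rns":[22,65],"z":[78,89,75,46,16]}
After op 3 (add /z/3 0): {"g":40,"lr":[15,7],"rns":[22,65],"z":[78,89,75,0,46,16]}
After op 4 (add /rns/0 93): {"g":40,"lr":[15,7],"rns":[93,22,65],"z":[78,89,75,0,46,16]}
After op 5 (add /lr/1 48): {"g":40,"lr":[15,48,7],"rns":[93,22,65],"z":[78,89,75,0,46,16]}
After op 6 (add /rns/2 80): {"g":40,"lr":[15,48,7],"rns":[93,22,80,65],"z":[78,89,75,0,46,16]}
After op 7 (remove /z/5): {"g":40,"lr":[15,48,7],"rns":[93,22,80,65],"z":[78,89,75,0,46]}
After op 8 (replace /lr/2 82): {"g":40,"lr":[15,48,82],"rns":[93,22,80,65],"z":[78,89,75,0,46]}
After op 9 (remove /g): {"lr":[15,48,82],"rns":[93,22,80,65],"z":[78,89,75,0,46]}
After op 10 (replace /lr/2 97): {"lr":[15,48,97],"rns":[93,22,80,65],"z":[78,89,75,0,46]}
After op 11 (remove /z/3): {"lr":[15,48,97],"rns":[93,22,80,65],"z":[78,89,75,46]}
After op 12 (replace /rns 88): {"lr":[15,48,97],"rns":88,"z":[78,89,75,46]}
After op 13 (add /lr/1 47): {"lr":[15,47,48,97],"rns":88,"z":[78,89,75,46]}
After op 14 (remove /lr/1): {"lr":[15,48,97],"rns":88,"z":[78,89,75,46]}
After op 15 (add /z/2 49): {"lr":[15,48,97],"rns":88,"z":[78,89,49,75,46]}

Answer: {"lr":[15,48,97],"rns":88,"z":[78,89,49,75,46]}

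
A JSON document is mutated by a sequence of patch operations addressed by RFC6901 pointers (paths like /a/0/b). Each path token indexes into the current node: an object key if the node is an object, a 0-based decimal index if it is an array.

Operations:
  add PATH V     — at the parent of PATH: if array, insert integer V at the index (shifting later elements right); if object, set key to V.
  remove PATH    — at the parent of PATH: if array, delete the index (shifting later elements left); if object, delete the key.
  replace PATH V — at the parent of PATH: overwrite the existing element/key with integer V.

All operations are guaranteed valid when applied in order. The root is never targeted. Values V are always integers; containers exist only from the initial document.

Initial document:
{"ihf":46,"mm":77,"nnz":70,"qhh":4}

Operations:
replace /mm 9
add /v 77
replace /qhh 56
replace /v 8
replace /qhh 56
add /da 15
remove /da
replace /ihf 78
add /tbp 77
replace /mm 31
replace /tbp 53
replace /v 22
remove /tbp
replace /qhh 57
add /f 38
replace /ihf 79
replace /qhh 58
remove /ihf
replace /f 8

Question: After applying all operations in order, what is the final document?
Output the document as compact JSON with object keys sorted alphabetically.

Answer: {"f":8,"mm":31,"nnz":70,"qhh":58,"v":22}

Derivation:
After op 1 (replace /mm 9): {"ihf":46,"mm":9,"nnz":70,"qhh":4}
After op 2 (add /v 77): {"ihf":46,"mm":9,"nnz":70,"qhh":4,"v":77}
After op 3 (replace /qhh 56): {"ihf":46,"mm":9,"nnz":70,"qhh":56,"v":77}
After op 4 (replace /v 8): {"ihf":46,"mm":9,"nnz":70,"qhh":56,"v":8}
After op 5 (replace /qhh 56): {"ihf":46,"mm":9,"nnz":70,"qhh":56,"v":8}
After op 6 (add /da 15): {"da":15,"ihf":46,"mm":9,"nnz":70,"qhh":56,"v":8}
After op 7 (remove /da): {"ihf":46,"mm":9,"nnz":70,"qhh":56,"v":8}
After op 8 (replace /ihf 78): {"ihf":78,"mm":9,"nnz":70,"qhh":56,"v":8}
After op 9 (add /tbp 77): {"ihf":78,"mm":9,"nnz":70,"qhh":56,"tbp":77,"v":8}
After op 10 (replace /mm 31): {"ihf":78,"mm":31,"nnz":70,"qhh":56,"tbp":77,"v":8}
After op 11 (replace /tbp 53): {"ihf":78,"mm":31,"nnz":70,"qhh":56,"tbp":53,"v":8}
After op 12 (replace /v 22): {"ihf":78,"mm":31,"nnz":70,"qhh":56,"tbp":53,"v":22}
After op 13 (remove /tbp): {"ihf":78,"mm":31,"nnz":70,"qhh":56,"v":22}
After op 14 (replace /qhh 57): {"ihf":78,"mm":31,"nnz":70,"qhh":57,"v":22}
After op 15 (add /f 38): {"f":38,"ihf":78,"mm":31,"nnz":70,"qhh":57,"v":22}
After op 16 (replace /ihf 79): {"f":38,"ihf":79,"mm":31,"nnz":70,"qhh":57,"v":22}
After op 17 (replace /qhh 58): {"f":38,"ihf":79,"mm":31,"nnz":70,"qhh":58,"v":22}
After op 18 (remove /ihf): {"f":38,"mm":31,"nnz":70,"qhh":58,"v":22}
After op 19 (replace /f 8): {"f":8,"mm":31,"nnz":70,"qhh":58,"v":22}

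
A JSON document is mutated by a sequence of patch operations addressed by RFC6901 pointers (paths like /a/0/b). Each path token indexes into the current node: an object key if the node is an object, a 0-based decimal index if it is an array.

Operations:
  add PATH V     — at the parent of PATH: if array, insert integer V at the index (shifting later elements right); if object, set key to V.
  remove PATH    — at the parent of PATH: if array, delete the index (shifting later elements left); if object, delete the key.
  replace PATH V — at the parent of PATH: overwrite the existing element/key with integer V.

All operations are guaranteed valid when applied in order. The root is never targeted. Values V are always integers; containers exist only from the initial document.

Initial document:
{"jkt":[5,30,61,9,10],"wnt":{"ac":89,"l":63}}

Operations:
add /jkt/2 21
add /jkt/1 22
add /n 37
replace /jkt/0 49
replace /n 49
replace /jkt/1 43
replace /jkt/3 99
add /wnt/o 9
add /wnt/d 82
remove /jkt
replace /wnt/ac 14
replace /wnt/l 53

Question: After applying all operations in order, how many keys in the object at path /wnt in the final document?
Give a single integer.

Answer: 4

Derivation:
After op 1 (add /jkt/2 21): {"jkt":[5,30,21,61,9,10],"wnt":{"ac":89,"l":63}}
After op 2 (add /jkt/1 22): {"jkt":[5,22,30,21,61,9,10],"wnt":{"ac":89,"l":63}}
After op 3 (add /n 37): {"jkt":[5,22,30,21,61,9,10],"n":37,"wnt":{"ac":89,"l":63}}
After op 4 (replace /jkt/0 49): {"jkt":[49,22,30,21,61,9,10],"n":37,"wnt":{"ac":89,"l":63}}
After op 5 (replace /n 49): {"jkt":[49,22,30,21,61,9,10],"n":49,"wnt":{"ac":89,"l":63}}
After op 6 (replace /jkt/1 43): {"jkt":[49,43,30,21,61,9,10],"n":49,"wnt":{"ac":89,"l":63}}
After op 7 (replace /jkt/3 99): {"jkt":[49,43,30,99,61,9,10],"n":49,"wnt":{"ac":89,"l":63}}
After op 8 (add /wnt/o 9): {"jkt":[49,43,30,99,61,9,10],"n":49,"wnt":{"ac":89,"l":63,"o":9}}
After op 9 (add /wnt/d 82): {"jkt":[49,43,30,99,61,9,10],"n":49,"wnt":{"ac":89,"d":82,"l":63,"o":9}}
After op 10 (remove /jkt): {"n":49,"wnt":{"ac":89,"d":82,"l":63,"o":9}}
After op 11 (replace /wnt/ac 14): {"n":49,"wnt":{"ac":14,"d":82,"l":63,"o":9}}
After op 12 (replace /wnt/l 53): {"n":49,"wnt":{"ac":14,"d":82,"l":53,"o":9}}
Size at path /wnt: 4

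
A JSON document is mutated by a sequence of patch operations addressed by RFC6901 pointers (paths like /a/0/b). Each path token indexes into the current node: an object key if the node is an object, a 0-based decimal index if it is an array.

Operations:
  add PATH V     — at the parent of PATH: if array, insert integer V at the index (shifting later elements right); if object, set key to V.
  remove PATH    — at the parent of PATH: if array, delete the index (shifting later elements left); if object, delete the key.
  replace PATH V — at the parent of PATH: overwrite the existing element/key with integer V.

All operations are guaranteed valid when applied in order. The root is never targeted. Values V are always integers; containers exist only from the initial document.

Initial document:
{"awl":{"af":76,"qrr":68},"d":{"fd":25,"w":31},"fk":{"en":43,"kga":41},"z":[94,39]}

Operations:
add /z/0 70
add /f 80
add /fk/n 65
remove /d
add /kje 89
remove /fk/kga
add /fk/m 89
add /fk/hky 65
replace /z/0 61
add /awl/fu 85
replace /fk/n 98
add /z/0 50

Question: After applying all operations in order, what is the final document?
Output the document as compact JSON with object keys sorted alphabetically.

Answer: {"awl":{"af":76,"fu":85,"qrr":68},"f":80,"fk":{"en":43,"hky":65,"m":89,"n":98},"kje":89,"z":[50,61,94,39]}

Derivation:
After op 1 (add /z/0 70): {"awl":{"af":76,"qrr":68},"d":{"fd":25,"w":31},"fk":{"en":43,"kga":41},"z":[70,94,39]}
After op 2 (add /f 80): {"awl":{"af":76,"qrr":68},"d":{"fd":25,"w":31},"f":80,"fk":{"en":43,"kga":41},"z":[70,94,39]}
After op 3 (add /fk/n 65): {"awl":{"af":76,"qrr":68},"d":{"fd":25,"w":31},"f":80,"fk":{"en":43,"kga":41,"n":65},"z":[70,94,39]}
After op 4 (remove /d): {"awl":{"af":76,"qrr":68},"f":80,"fk":{"en":43,"kga":41,"n":65},"z":[70,94,39]}
After op 5 (add /kje 89): {"awl":{"af":76,"qrr":68},"f":80,"fk":{"en":43,"kga":41,"n":65},"kje":89,"z":[70,94,39]}
After op 6 (remove /fk/kga): {"awl":{"af":76,"qrr":68},"f":80,"fk":{"en":43,"n":65},"kje":89,"z":[70,94,39]}
After op 7 (add /fk/m 89): {"awl":{"af":76,"qrr":68},"f":80,"fk":{"en":43,"m":89,"n":65},"kje":89,"z":[70,94,39]}
After op 8 (add /fk/hky 65): {"awl":{"af":76,"qrr":68},"f":80,"fk":{"en":43,"hky":65,"m":89,"n":65},"kje":89,"z":[70,94,39]}
After op 9 (replace /z/0 61): {"awl":{"af":76,"qrr":68},"f":80,"fk":{"en":43,"hky":65,"m":89,"n":65},"kje":89,"z":[61,94,39]}
After op 10 (add /awl/fu 85): {"awl":{"af":76,"fu":85,"qrr":68},"f":80,"fk":{"en":43,"hky":65,"m":89,"n":65},"kje":89,"z":[61,94,39]}
After op 11 (replace /fk/n 98): {"awl":{"af":76,"fu":85,"qrr":68},"f":80,"fk":{"en":43,"hky":65,"m":89,"n":98},"kje":89,"z":[61,94,39]}
After op 12 (add /z/0 50): {"awl":{"af":76,"fu":85,"qrr":68},"f":80,"fk":{"en":43,"hky":65,"m":89,"n":98},"kje":89,"z":[50,61,94,39]}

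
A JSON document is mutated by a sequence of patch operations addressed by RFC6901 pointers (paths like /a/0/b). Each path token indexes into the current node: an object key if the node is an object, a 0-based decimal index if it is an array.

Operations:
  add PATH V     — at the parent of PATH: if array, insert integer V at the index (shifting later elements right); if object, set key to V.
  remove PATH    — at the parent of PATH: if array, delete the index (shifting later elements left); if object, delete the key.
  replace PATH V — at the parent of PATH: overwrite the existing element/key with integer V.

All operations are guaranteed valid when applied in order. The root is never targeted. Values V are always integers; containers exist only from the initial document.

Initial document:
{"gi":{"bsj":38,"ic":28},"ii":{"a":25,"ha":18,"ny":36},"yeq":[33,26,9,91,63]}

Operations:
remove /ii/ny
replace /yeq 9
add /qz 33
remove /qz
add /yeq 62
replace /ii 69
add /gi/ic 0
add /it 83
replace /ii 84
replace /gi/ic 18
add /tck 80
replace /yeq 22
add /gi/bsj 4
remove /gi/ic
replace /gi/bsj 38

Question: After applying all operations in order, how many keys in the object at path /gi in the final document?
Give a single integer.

After op 1 (remove /ii/ny): {"gi":{"bsj":38,"ic":28},"ii":{"a":25,"ha":18},"yeq":[33,26,9,91,63]}
After op 2 (replace /yeq 9): {"gi":{"bsj":38,"ic":28},"ii":{"a":25,"ha":18},"yeq":9}
After op 3 (add /qz 33): {"gi":{"bsj":38,"ic":28},"ii":{"a":25,"ha":18},"qz":33,"yeq":9}
After op 4 (remove /qz): {"gi":{"bsj":38,"ic":28},"ii":{"a":25,"ha":18},"yeq":9}
After op 5 (add /yeq 62): {"gi":{"bsj":38,"ic":28},"ii":{"a":25,"ha":18},"yeq":62}
After op 6 (replace /ii 69): {"gi":{"bsj":38,"ic":28},"ii":69,"yeq":62}
After op 7 (add /gi/ic 0): {"gi":{"bsj":38,"ic":0},"ii":69,"yeq":62}
After op 8 (add /it 83): {"gi":{"bsj":38,"ic":0},"ii":69,"it":83,"yeq":62}
After op 9 (replace /ii 84): {"gi":{"bsj":38,"ic":0},"ii":84,"it":83,"yeq":62}
After op 10 (replace /gi/ic 18): {"gi":{"bsj":38,"ic":18},"ii":84,"it":83,"yeq":62}
After op 11 (add /tck 80): {"gi":{"bsj":38,"ic":18},"ii":84,"it":83,"tck":80,"yeq":62}
After op 12 (replace /yeq 22): {"gi":{"bsj":38,"ic":18},"ii":84,"it":83,"tck":80,"yeq":22}
After op 13 (add /gi/bsj 4): {"gi":{"bsj":4,"ic":18},"ii":84,"it":83,"tck":80,"yeq":22}
After op 14 (remove /gi/ic): {"gi":{"bsj":4},"ii":84,"it":83,"tck":80,"yeq":22}
After op 15 (replace /gi/bsj 38): {"gi":{"bsj":38},"ii":84,"it":83,"tck":80,"yeq":22}
Size at path /gi: 1

Answer: 1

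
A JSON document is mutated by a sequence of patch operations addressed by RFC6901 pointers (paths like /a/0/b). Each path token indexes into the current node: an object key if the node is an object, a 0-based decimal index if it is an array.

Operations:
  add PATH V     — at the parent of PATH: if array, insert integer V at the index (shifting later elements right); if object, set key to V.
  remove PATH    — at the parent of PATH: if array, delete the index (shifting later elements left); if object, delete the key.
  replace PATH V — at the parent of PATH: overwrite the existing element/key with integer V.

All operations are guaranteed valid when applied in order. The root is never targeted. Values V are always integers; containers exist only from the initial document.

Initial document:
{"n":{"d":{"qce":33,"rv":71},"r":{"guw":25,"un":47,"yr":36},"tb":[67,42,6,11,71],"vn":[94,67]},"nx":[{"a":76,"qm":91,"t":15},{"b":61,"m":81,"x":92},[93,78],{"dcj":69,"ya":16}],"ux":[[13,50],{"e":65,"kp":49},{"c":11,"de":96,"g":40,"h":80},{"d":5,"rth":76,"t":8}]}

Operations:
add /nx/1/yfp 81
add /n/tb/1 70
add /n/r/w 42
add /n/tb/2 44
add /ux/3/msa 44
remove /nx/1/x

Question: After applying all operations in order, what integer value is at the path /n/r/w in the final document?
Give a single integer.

After op 1 (add /nx/1/yfp 81): {"n":{"d":{"qce":33,"rv":71},"r":{"guw":25,"un":47,"yr":36},"tb":[67,42,6,11,71],"vn":[94,67]},"nx":[{"a":76,"qm":91,"t":15},{"b":61,"m":81,"x":92,"yfp":81},[93,78],{"dcj":69,"ya":16}],"ux":[[13,50],{"e":65,"kp":49},{"c":11,"de":96,"g":40,"h":80},{"d":5,"rth":76,"t":8}]}
After op 2 (add /n/tb/1 70): {"n":{"d":{"qce":33,"rv":71},"r":{"guw":25,"un":47,"yr":36},"tb":[67,70,42,6,11,71],"vn":[94,67]},"nx":[{"a":76,"qm":91,"t":15},{"b":61,"m":81,"x":92,"yfp":81},[93,78],{"dcj":69,"ya":16}],"ux":[[13,50],{"e":65,"kp":49},{"c":11,"de":96,"g":40,"h":80},{"d":5,"rth":76,"t":8}]}
After op 3 (add /n/r/w 42): {"n":{"d":{"qce":33,"rv":71},"r":{"guw":25,"un":47,"w":42,"yr":36},"tb":[67,70,42,6,11,71],"vn":[94,67]},"nx":[{"a":76,"qm":91,"t":15},{"b":61,"m":81,"x":92,"yfp":81},[93,78],{"dcj":69,"ya":16}],"ux":[[13,50],{"e":65,"kp":49},{"c":11,"de":96,"g":40,"h":80},{"d":5,"rth":76,"t":8}]}
After op 4 (add /n/tb/2 44): {"n":{"d":{"qce":33,"rv":71},"r":{"guw":25,"un":47,"w":42,"yr":36},"tb":[67,70,44,42,6,11,71],"vn":[94,67]},"nx":[{"a":76,"qm":91,"t":15},{"b":61,"m":81,"x":92,"yfp":81},[93,78],{"dcj":69,"ya":16}],"ux":[[13,50],{"e":65,"kp":49},{"c":11,"de":96,"g":40,"h":80},{"d":5,"rth":76,"t":8}]}
After op 5 (add /ux/3/msa 44): {"n":{"d":{"qce":33,"rv":71},"r":{"guw":25,"un":47,"w":42,"yr":36},"tb":[67,70,44,42,6,11,71],"vn":[94,67]},"nx":[{"a":76,"qm":91,"t":15},{"b":61,"m":81,"x":92,"yfp":81},[93,78],{"dcj":69,"ya":16}],"ux":[[13,50],{"e":65,"kp":49},{"c":11,"de":96,"g":40,"h":80},{"d":5,"msa":44,"rth":76,"t":8}]}
After op 6 (remove /nx/1/x): {"n":{"d":{"qce":33,"rv":71},"r":{"guw":25,"un":47,"w":42,"yr":36},"tb":[67,70,44,42,6,11,71],"vn":[94,67]},"nx":[{"a":76,"qm":91,"t":15},{"b":61,"m":81,"yfp":81},[93,78],{"dcj":69,"ya":16}],"ux":[[13,50],{"e":65,"kp":49},{"c":11,"de":96,"g":40,"h":80},{"d":5,"msa":44,"rth":76,"t":8}]}
Value at /n/r/w: 42

Answer: 42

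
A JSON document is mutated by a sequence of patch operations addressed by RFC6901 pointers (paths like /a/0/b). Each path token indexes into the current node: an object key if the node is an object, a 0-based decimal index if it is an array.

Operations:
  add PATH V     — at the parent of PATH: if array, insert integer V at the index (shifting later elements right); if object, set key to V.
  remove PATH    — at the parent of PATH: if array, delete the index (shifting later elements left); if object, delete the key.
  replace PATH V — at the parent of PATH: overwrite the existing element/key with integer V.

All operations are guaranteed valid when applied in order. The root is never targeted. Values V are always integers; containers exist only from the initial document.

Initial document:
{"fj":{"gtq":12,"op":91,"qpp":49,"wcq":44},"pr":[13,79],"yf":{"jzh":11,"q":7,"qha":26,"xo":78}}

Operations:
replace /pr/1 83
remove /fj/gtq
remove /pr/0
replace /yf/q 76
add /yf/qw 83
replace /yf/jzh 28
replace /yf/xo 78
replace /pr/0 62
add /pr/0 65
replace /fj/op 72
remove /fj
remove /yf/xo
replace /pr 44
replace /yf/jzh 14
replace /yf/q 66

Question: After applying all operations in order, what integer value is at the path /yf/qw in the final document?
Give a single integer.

After op 1 (replace /pr/1 83): {"fj":{"gtq":12,"op":91,"qpp":49,"wcq":44},"pr":[13,83],"yf":{"jzh":11,"q":7,"qha":26,"xo":78}}
After op 2 (remove /fj/gtq): {"fj":{"op":91,"qpp":49,"wcq":44},"pr":[13,83],"yf":{"jzh":11,"q":7,"qha":26,"xo":78}}
After op 3 (remove /pr/0): {"fj":{"op":91,"qpp":49,"wcq":44},"pr":[83],"yf":{"jzh":11,"q":7,"qha":26,"xo":78}}
After op 4 (replace /yf/q 76): {"fj":{"op":91,"qpp":49,"wcq":44},"pr":[83],"yf":{"jzh":11,"q":76,"qha":26,"xo":78}}
After op 5 (add /yf/qw 83): {"fj":{"op":91,"qpp":49,"wcq":44},"pr":[83],"yf":{"jzh":11,"q":76,"qha":26,"qw":83,"xo":78}}
After op 6 (replace /yf/jzh 28): {"fj":{"op":91,"qpp":49,"wcq":44},"pr":[83],"yf":{"jzh":28,"q":76,"qha":26,"qw":83,"xo":78}}
After op 7 (replace /yf/xo 78): {"fj":{"op":91,"qpp":49,"wcq":44},"pr":[83],"yf":{"jzh":28,"q":76,"qha":26,"qw":83,"xo":78}}
After op 8 (replace /pr/0 62): {"fj":{"op":91,"qpp":49,"wcq":44},"pr":[62],"yf":{"jzh":28,"q":76,"qha":26,"qw":83,"xo":78}}
After op 9 (add /pr/0 65): {"fj":{"op":91,"qpp":49,"wcq":44},"pr":[65,62],"yf":{"jzh":28,"q":76,"qha":26,"qw":83,"xo":78}}
After op 10 (replace /fj/op 72): {"fj":{"op":72,"qpp":49,"wcq":44},"pr":[65,62],"yf":{"jzh":28,"q":76,"qha":26,"qw":83,"xo":78}}
After op 11 (remove /fj): {"pr":[65,62],"yf":{"jzh":28,"q":76,"qha":26,"qw":83,"xo":78}}
After op 12 (remove /yf/xo): {"pr":[65,62],"yf":{"jzh":28,"q":76,"qha":26,"qw":83}}
After op 13 (replace /pr 44): {"pr":44,"yf":{"jzh":28,"q":76,"qha":26,"qw":83}}
After op 14 (replace /yf/jzh 14): {"pr":44,"yf":{"jzh":14,"q":76,"qha":26,"qw":83}}
After op 15 (replace /yf/q 66): {"pr":44,"yf":{"jzh":14,"q":66,"qha":26,"qw":83}}
Value at /yf/qw: 83

Answer: 83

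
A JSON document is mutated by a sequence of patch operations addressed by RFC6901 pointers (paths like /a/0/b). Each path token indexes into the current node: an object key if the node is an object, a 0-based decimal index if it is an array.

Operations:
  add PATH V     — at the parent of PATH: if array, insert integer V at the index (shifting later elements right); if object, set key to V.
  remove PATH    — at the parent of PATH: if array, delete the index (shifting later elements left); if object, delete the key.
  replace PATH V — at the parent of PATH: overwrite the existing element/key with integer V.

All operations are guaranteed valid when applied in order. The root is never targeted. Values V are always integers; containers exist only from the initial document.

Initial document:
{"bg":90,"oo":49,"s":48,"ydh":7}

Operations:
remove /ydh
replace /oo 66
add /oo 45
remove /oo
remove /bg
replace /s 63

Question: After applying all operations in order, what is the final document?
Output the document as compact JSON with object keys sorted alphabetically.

After op 1 (remove /ydh): {"bg":90,"oo":49,"s":48}
After op 2 (replace /oo 66): {"bg":90,"oo":66,"s":48}
After op 3 (add /oo 45): {"bg":90,"oo":45,"s":48}
After op 4 (remove /oo): {"bg":90,"s":48}
After op 5 (remove /bg): {"s":48}
After op 6 (replace /s 63): {"s":63}

Answer: {"s":63}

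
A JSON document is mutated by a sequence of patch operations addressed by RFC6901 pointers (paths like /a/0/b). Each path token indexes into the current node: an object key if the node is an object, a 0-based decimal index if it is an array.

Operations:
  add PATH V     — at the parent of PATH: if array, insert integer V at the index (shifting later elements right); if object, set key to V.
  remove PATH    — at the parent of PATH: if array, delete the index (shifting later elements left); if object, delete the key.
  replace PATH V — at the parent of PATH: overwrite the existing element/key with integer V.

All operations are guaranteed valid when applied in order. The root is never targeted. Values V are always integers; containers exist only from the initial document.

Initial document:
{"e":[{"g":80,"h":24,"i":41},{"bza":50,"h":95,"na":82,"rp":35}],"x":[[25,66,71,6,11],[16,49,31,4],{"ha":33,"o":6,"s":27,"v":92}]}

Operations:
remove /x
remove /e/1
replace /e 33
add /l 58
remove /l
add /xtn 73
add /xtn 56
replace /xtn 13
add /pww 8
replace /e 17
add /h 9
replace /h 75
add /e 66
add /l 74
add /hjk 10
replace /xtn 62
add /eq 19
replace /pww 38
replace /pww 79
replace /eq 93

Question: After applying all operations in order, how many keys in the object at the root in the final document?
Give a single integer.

Answer: 7

Derivation:
After op 1 (remove /x): {"e":[{"g":80,"h":24,"i":41},{"bza":50,"h":95,"na":82,"rp":35}]}
After op 2 (remove /e/1): {"e":[{"g":80,"h":24,"i":41}]}
After op 3 (replace /e 33): {"e":33}
After op 4 (add /l 58): {"e":33,"l":58}
After op 5 (remove /l): {"e":33}
After op 6 (add /xtn 73): {"e":33,"xtn":73}
After op 7 (add /xtn 56): {"e":33,"xtn":56}
After op 8 (replace /xtn 13): {"e":33,"xtn":13}
After op 9 (add /pww 8): {"e":33,"pww":8,"xtn":13}
After op 10 (replace /e 17): {"e":17,"pww":8,"xtn":13}
After op 11 (add /h 9): {"e":17,"h":9,"pww":8,"xtn":13}
After op 12 (replace /h 75): {"e":17,"h":75,"pww":8,"xtn":13}
After op 13 (add /e 66): {"e":66,"h":75,"pww":8,"xtn":13}
After op 14 (add /l 74): {"e":66,"h":75,"l":74,"pww":8,"xtn":13}
After op 15 (add /hjk 10): {"e":66,"h":75,"hjk":10,"l":74,"pww":8,"xtn":13}
After op 16 (replace /xtn 62): {"e":66,"h":75,"hjk":10,"l":74,"pww":8,"xtn":62}
After op 17 (add /eq 19): {"e":66,"eq":19,"h":75,"hjk":10,"l":74,"pww":8,"xtn":62}
After op 18 (replace /pww 38): {"e":66,"eq":19,"h":75,"hjk":10,"l":74,"pww":38,"xtn":62}
After op 19 (replace /pww 79): {"e":66,"eq":19,"h":75,"hjk":10,"l":74,"pww":79,"xtn":62}
After op 20 (replace /eq 93): {"e":66,"eq":93,"h":75,"hjk":10,"l":74,"pww":79,"xtn":62}
Size at the root: 7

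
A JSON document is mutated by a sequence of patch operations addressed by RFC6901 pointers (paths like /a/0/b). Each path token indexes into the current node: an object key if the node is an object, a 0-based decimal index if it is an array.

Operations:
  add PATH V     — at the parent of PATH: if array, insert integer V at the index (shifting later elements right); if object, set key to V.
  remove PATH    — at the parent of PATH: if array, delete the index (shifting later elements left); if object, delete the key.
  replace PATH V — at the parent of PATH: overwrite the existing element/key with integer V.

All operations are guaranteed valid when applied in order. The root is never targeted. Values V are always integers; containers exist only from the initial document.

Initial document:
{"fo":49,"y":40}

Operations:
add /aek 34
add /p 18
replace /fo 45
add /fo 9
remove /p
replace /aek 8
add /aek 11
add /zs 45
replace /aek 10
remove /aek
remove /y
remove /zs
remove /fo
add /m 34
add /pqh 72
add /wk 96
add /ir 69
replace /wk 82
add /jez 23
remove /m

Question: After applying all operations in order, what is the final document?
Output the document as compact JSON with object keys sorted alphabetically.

After op 1 (add /aek 34): {"aek":34,"fo":49,"y":40}
After op 2 (add /p 18): {"aek":34,"fo":49,"p":18,"y":40}
After op 3 (replace /fo 45): {"aek":34,"fo":45,"p":18,"y":40}
After op 4 (add /fo 9): {"aek":34,"fo":9,"p":18,"y":40}
After op 5 (remove /p): {"aek":34,"fo":9,"y":40}
After op 6 (replace /aek 8): {"aek":8,"fo":9,"y":40}
After op 7 (add /aek 11): {"aek":11,"fo":9,"y":40}
After op 8 (add /zs 45): {"aek":11,"fo":9,"y":40,"zs":45}
After op 9 (replace /aek 10): {"aek":10,"fo":9,"y":40,"zs":45}
After op 10 (remove /aek): {"fo":9,"y":40,"zs":45}
After op 11 (remove /y): {"fo":9,"zs":45}
After op 12 (remove /zs): {"fo":9}
After op 13 (remove /fo): {}
After op 14 (add /m 34): {"m":34}
After op 15 (add /pqh 72): {"m":34,"pqh":72}
After op 16 (add /wk 96): {"m":34,"pqh":72,"wk":96}
After op 17 (add /ir 69): {"ir":69,"m":34,"pqh":72,"wk":96}
After op 18 (replace /wk 82): {"ir":69,"m":34,"pqh":72,"wk":82}
After op 19 (add /jez 23): {"ir":69,"jez":23,"m":34,"pqh":72,"wk":82}
After op 20 (remove /m): {"ir":69,"jez":23,"pqh":72,"wk":82}

Answer: {"ir":69,"jez":23,"pqh":72,"wk":82}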